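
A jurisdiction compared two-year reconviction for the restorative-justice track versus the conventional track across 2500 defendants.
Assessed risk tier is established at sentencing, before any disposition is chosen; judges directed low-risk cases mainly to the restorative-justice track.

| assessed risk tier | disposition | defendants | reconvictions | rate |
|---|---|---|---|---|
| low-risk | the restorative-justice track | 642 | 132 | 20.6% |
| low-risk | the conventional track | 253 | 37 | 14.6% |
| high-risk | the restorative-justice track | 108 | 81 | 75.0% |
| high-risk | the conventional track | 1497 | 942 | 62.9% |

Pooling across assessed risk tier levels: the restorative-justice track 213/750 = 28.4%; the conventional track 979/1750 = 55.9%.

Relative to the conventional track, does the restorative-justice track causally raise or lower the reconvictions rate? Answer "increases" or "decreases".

The assessed risk tier-specific comparison favours the conventional track throughout, but the pooled figures favour the restorative-justice track. The question is whether to condition on assessed risk tier.
Nothing the disposition does changes assessed risk tier; the imbalance is an allocation artefact. With assessed risk tier also predicting the outcome, the pooled figure is confounded, and the within-stratum comparison is the causal one.
Within each level — low-risk: 20.6% vs 14.6%; high-risk: 75.0% vs 62.9% — the conventional track is lower every time.

increases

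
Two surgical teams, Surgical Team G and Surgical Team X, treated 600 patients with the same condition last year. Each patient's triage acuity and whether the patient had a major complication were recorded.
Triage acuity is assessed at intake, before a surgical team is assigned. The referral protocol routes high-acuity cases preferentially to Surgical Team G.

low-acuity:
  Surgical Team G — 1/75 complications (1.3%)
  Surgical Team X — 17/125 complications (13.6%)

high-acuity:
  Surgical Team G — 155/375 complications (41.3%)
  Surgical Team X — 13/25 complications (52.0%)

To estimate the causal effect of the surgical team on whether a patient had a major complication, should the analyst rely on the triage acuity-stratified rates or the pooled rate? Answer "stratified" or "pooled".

Triage acuity satisfies the back-door criterion: it is not a descendant of the surgical team, and it blocks the spurious path from surgical team to outcome. Adjusting for it (i.e., using the within-triage acuity rates) gives the causal effect.
Within each level — low-acuity: 1.3% vs 13.6%; high-acuity: 41.3% vs 52.0% — Surgical Team G is lower every time.

stratified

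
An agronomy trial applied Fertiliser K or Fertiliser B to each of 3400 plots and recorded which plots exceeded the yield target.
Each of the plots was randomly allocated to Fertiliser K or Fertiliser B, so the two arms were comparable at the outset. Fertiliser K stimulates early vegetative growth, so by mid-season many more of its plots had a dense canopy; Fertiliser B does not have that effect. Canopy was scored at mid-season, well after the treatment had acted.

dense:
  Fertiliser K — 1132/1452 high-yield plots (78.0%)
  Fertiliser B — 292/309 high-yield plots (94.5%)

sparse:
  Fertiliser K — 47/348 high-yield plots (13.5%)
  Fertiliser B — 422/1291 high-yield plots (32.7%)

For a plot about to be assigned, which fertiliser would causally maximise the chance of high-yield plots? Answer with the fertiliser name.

Mid-season canopy is recorded after the fertiliser and is itself shifted by it — it sits on the causal path from fertiliser to outcome. Conditioning on a mediator would strip out part of the effect we want; the pooled comparison gives the total causal effect.
Pooled: Fertiliser K 65.5% vs Fertiliser B 44.6%; Fertiliser K is higher overall.

Fertiliser K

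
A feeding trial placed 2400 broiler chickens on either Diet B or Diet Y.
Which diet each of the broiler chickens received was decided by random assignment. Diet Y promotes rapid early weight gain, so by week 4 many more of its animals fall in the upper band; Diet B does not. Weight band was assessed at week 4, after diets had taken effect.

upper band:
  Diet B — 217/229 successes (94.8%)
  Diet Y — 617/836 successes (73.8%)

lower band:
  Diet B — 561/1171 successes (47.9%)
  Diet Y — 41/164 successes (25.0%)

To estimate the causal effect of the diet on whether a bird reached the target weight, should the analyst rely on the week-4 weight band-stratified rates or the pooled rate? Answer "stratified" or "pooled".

The distribution of week-4 weight band is itself part of what the diet does — it is an intermediate outcome. Holding it fixed would remove that part of the effect; the total effect is the pooled difference.
Pooled: Diet B 55.6% vs Diet Y 65.8%; Diet Y is higher overall.

pooled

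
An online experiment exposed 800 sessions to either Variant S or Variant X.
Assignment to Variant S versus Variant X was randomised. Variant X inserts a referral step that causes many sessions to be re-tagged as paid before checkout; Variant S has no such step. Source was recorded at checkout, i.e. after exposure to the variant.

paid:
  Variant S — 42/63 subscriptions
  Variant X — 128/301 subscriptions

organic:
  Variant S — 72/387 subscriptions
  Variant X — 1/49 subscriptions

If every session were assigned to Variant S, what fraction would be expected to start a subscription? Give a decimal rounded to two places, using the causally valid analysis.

Because the variant influences traffic source, traffic source is a post-treatment mediator, not a confounder. Stratifying on it would bias the estimate; the causal effect is the crude pooled difference.
So P(outcome | do(Variant S)) is just the pooled rate for Variant S: 114/450 = 0.253.

0.25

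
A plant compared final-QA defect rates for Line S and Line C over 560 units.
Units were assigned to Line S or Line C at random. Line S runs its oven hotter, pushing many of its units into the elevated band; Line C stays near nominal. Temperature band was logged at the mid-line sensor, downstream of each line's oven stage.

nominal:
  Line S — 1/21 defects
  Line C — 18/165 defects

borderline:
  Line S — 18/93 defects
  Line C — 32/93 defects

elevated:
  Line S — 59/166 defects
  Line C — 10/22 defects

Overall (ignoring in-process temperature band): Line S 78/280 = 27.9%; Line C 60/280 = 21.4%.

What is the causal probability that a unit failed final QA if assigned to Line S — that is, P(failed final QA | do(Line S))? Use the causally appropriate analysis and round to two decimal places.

Stratifying would compare lines among units the lines themselves sorted into in-process temperature band groups — a form of selection on an intermediate. The unconditioned pooled rates give the total causal effect.
So P(outcome | do(Line S)) is just the pooled rate for Line S: 78/280 = 0.279.

0.28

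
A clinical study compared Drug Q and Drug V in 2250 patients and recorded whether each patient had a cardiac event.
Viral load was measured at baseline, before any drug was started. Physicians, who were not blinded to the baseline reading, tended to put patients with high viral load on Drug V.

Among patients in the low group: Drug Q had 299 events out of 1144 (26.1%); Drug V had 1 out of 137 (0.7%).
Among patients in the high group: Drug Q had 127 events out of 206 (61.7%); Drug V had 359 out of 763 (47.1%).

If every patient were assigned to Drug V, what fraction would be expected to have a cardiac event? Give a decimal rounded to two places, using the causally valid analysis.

The imbalance in viral load arose from how patients were allocated, not from anything the drug did; and viral load independently affects the outcome. The pooled gap is confounded — condition on viral load.
Standardising Drug V to the population viral load mix: 0.569·1/137 + 0.431·359/763 = 0.207.

0.21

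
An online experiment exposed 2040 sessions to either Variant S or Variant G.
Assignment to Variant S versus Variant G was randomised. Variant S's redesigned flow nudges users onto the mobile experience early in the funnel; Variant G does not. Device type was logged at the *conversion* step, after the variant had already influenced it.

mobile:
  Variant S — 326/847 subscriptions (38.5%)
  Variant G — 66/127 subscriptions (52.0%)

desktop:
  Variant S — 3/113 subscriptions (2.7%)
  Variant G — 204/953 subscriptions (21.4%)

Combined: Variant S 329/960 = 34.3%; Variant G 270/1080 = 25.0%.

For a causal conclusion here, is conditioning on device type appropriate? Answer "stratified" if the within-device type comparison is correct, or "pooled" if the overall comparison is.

Stratifying would compare variants among sessions the variants themselves sorted into device type groups — a form of selection on an intermediate. The unconditioned pooled rates give the total causal effect.
Pooled: Variant S 34.3% vs Variant G 25.0%; Variant S is higher overall.

pooled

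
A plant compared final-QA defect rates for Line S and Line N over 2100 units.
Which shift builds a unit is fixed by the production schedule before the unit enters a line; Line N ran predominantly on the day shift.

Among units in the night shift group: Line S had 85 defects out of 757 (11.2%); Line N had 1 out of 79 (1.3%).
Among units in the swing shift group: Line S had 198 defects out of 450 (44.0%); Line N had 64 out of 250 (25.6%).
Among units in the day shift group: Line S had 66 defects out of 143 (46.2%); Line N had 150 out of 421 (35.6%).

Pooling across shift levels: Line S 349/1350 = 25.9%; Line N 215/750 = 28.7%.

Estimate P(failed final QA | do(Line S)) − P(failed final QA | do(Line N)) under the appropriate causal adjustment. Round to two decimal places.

+0.13

Line N is lower inside every shift stratum but Line S is lower in aggregate. Whether to stratify depends on how shift relates to the line.
Since shift is a pre-existing factor (not a product of the line) and it affects the outcome on its own, it is a confounder. The stratified rates, not the pooled rate, identify the causal effect.
Adjusting over the population distribution of shift: 0.398·(0.112−0.013) + 0.333·(0.440−0.256) + 0.269·(0.462−0.356) = +0.129.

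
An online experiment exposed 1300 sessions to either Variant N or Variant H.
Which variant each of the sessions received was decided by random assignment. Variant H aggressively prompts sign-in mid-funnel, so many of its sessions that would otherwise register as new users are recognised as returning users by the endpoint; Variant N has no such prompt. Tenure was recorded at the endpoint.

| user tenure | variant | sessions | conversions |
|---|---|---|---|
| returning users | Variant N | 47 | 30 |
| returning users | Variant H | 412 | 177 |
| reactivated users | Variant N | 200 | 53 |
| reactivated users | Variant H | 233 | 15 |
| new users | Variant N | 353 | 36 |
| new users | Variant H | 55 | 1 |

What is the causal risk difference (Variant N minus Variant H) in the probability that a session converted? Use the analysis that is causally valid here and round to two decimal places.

-0.08

Variant N is higher inside every user tenure stratum but Variant H is higher in aggregate. Whether to stratify depends on how user tenure relates to the variant.
User tenure here is a post-treatment variable shaped by the variant; conditioning on it would introduce bias rather than remove it. The overall comparison is the causal one.
The causal difference is the pooled difference: 0.198 − 0.276 = -0.077.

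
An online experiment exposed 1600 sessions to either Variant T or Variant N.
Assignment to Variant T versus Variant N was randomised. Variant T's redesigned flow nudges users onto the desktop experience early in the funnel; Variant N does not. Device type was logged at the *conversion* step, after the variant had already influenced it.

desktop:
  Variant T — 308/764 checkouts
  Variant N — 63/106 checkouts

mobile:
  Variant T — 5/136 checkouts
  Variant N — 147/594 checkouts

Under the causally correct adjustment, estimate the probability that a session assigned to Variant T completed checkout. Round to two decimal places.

0.35

Variant N is higher inside every device type stratum but Variant T is higher in aggregate. Whether to stratify depends on how device type relates to the variant.
Because the variant influences device type, device type is a post-treatment mediator, not a confounder. Stratifying on it would bias the estimate; the causal effect is the crude pooled difference.
So P(outcome | do(Variant T)) is just the pooled rate for Variant T: 313/900 = 0.348.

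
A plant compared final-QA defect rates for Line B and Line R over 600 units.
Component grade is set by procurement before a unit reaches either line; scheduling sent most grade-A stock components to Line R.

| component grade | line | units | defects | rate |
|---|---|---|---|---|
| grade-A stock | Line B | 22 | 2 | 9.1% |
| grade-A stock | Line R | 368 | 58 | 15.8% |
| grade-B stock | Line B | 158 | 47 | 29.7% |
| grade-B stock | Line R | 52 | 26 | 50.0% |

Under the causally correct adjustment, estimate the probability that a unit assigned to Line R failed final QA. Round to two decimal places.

Component grade satisfies the back-door criterion: it is not a descendant of the line, and it blocks the spurious path from line to outcome. Adjusting for it (i.e., using the within-component grade rates) gives the causal effect.
Standardising Line R to the population component grade mix: 0.650·58/368 + 0.350·26/52 = 0.277.

0.28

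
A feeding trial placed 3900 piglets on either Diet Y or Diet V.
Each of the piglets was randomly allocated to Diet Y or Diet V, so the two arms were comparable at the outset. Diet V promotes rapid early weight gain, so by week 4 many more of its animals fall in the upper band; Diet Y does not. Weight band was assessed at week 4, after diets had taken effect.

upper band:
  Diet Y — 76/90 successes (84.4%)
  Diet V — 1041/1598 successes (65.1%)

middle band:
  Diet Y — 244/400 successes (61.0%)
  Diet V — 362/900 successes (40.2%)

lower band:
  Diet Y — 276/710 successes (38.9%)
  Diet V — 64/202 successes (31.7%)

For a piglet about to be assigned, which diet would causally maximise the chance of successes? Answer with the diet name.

Diet V

Within every week-4 weight band level Diet Y has the higher rate, yet pooled Diet V does — Simpson's reversal.
The distribution of week-4 weight band is itself part of what the diet does — it is an intermediate outcome. Holding it fixed would remove that part of the effect; the total effect is the pooled difference.
Pooled: Diet Y 49.7% vs Diet V 54.3%; Diet V is higher overall.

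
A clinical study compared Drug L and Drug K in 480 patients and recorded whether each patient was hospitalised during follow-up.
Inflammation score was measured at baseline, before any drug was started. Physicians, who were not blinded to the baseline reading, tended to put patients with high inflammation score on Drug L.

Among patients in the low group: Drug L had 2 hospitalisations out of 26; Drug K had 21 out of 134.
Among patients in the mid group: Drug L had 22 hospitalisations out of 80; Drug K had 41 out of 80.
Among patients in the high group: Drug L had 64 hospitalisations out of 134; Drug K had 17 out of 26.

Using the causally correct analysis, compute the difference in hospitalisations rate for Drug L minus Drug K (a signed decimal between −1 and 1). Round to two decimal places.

-0.16

Inflammation score is set before the drug has any effect — it is not caused by the drug — and it independently drives the outcome. That makes it a confounder, so the causal comparison is within inflammation score levels.
Adjusting over the population distribution of inflammation score: 0.333·(0.077−0.157) + 0.333·(0.275−0.512) + 0.333·(0.478−0.654) = -0.165.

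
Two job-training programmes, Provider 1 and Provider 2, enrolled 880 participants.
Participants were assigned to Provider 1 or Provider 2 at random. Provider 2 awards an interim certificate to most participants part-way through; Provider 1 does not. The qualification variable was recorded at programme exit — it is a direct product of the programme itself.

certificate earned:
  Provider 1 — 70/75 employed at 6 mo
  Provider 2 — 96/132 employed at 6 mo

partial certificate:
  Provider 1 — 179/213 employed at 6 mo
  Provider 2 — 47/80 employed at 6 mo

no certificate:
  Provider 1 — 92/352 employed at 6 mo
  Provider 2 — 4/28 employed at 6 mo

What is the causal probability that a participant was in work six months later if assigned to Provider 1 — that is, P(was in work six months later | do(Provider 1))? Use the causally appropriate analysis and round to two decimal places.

Within every qualification attained during the programme level Provider 1 has the higher rate, yet pooled Provider 2 does — Simpson's reversal.
The distribution of qualification attained during the programme is itself part of what the programme does — it is an intermediate outcome. Holding it fixed would remove that part of the effect; the total effect is the pooled difference.
So P(outcome | do(Provider 1)) is just the pooled rate for Provider 1: 341/640 = 0.533.

0.53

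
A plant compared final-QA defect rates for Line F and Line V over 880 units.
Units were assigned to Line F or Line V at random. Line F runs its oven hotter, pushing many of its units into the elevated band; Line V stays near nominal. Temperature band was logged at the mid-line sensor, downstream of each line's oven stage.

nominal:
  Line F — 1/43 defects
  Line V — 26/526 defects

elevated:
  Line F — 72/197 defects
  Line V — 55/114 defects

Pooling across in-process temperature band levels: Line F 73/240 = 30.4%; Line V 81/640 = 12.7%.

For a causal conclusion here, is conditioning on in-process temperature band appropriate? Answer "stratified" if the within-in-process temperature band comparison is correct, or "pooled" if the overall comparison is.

pooled

The in-process temperature band-specific comparison favours Line F throughout, but the pooled figures favour Line V. The question is whether to condition on in-process temperature band.
The distribution of in-process temperature band is itself part of what the line does — it is an intermediate outcome. Holding it fixed would remove that part of the effect; the total effect is the pooled difference.
Pooled: Line F 30.4% vs Line V 12.7%; Line V is lower overall.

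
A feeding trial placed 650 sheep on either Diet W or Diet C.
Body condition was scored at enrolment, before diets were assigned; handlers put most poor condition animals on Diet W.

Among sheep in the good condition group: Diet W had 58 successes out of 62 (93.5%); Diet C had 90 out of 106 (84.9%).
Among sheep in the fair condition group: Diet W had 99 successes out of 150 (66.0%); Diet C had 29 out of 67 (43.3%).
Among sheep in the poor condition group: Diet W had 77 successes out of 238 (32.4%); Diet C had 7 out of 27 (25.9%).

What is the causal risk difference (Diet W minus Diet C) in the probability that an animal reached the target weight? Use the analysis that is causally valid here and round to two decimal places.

The starting body condition-specific comparison favours Diet W throughout, but the pooled figures favour Diet C. The question is whether to condition on starting body condition.
Starting body condition differs across diets for reasons unrelated to any effect of the diet itself, and it separately predicts the outcome — a classic confounder. We must compare within starting body condition levels.
Adjusting over the population distribution of starting body condition: 0.258·(0.935−0.849) + 0.334·(0.660−0.433) + 0.408·(0.324−0.259) = +0.124.

+0.12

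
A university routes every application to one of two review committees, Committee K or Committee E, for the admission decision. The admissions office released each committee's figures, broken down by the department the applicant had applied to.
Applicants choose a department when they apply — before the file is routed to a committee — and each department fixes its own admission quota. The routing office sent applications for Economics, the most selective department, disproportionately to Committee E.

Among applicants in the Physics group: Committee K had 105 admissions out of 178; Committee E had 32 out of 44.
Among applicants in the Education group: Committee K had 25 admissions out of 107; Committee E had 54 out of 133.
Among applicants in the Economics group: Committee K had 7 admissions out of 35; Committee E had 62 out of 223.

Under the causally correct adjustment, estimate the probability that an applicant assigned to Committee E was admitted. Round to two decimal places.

0.46

Here department is a common cause — it drives both which review committee a case falls under and the outcome. The crude comparison mixes populations; the stratum-specific rates are the causally relevant ones.
Standardising Committee E to the population department mix: 0.308·32/44 + 0.333·54/133 + 0.358·62/223 = 0.459.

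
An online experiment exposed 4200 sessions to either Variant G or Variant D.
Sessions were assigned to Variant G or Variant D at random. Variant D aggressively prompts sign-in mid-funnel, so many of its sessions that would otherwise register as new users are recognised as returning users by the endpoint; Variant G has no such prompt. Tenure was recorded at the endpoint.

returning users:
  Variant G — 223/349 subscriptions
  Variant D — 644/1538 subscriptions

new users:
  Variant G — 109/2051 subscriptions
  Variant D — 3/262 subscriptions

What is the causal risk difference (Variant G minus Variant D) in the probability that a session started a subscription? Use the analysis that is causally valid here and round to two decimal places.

-0.22

User tenure is recorded after the variant and is itself shifted by it — it sits on the causal path from variant to outcome. Conditioning on a mediator would strip out part of the effect we want; the pooled comparison gives the total causal effect.
The causal difference is the pooled difference: 0.138 − 0.359 = -0.221.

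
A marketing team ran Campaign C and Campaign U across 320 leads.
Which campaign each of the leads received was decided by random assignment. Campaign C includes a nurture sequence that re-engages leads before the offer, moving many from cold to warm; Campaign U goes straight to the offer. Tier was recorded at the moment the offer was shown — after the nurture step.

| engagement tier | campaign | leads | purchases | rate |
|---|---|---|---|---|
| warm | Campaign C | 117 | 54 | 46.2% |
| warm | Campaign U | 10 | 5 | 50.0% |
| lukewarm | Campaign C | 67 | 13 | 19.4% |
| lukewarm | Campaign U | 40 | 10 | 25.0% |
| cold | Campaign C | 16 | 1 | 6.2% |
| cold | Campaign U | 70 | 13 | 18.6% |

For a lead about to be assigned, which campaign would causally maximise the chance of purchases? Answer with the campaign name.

Campaign U is higher inside every engagement tier stratum but Campaign C is higher in aggregate. Whether to stratify depends on how engagement tier relates to the campaign.
Engagement tier is recorded after the campaign and is itself shifted by it — it sits on the causal path from campaign to outcome. Conditioning on a mediator would strip out part of the effect we want; the pooled comparison gives the total causal effect.
Pooled: Campaign C 34.0% vs Campaign U 23.3%; Campaign C is higher overall.

Campaign C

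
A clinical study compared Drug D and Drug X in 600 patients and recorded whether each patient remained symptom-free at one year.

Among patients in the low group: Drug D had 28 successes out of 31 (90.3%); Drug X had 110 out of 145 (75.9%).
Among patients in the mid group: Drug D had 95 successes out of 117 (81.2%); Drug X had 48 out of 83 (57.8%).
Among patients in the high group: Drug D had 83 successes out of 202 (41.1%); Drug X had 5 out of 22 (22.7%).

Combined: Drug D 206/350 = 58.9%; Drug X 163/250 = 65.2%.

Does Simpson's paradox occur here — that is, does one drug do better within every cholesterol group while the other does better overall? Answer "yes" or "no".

yes

Within each cholesterol level (low 90.3% vs 75.9%; mid 81.2% vs 57.8%; high 41.1% vs 22.7%), Drug D has the higher rate every time. Pooled: 58.9% vs 65.2% — Drug X has the higher rate overall. The two comparisons disagree.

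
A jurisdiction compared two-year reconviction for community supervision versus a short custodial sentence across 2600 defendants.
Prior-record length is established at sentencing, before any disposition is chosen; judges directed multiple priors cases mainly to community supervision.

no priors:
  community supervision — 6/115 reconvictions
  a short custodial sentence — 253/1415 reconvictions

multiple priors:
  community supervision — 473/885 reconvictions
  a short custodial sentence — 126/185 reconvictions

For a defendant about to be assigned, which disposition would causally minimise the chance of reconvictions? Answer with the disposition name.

Within every prior-record length level community supervision has the lower rate, yet pooled a short custodial sentence does — Simpson's reversal.
Since prior-record length is a pre-existing factor (not a product of the disposition) and it affects the outcome on its own, it is a confounder. The stratified rates, not the pooled rate, identify the causal effect.
Within each level — no priors: 5.2% vs 17.9%; multiple priors: 53.4% vs 68.1% — community supervision is lower every time.

community supervision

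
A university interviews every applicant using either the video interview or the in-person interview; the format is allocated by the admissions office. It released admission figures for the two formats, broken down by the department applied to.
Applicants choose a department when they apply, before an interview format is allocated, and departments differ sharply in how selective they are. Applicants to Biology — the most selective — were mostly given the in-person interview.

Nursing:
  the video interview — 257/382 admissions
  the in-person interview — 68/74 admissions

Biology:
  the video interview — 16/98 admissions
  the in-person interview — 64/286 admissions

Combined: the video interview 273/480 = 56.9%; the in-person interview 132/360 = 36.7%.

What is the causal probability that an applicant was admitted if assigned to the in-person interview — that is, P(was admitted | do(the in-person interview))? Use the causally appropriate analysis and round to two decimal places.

0.60

The stratified and pooled comparisons disagree (the in-person interview wins within each department; the video interview wins overall), so the answer turns on the causal role of department.
Here department is a common cause — it drives both which interview format a case falls under and the outcome. The crude comparison mixes populations; the stratum-specific rates are the causally relevant ones.
Standardising the in-person interview to the population department mix: 0.543·68/74 + 0.457·64/286 = 0.601.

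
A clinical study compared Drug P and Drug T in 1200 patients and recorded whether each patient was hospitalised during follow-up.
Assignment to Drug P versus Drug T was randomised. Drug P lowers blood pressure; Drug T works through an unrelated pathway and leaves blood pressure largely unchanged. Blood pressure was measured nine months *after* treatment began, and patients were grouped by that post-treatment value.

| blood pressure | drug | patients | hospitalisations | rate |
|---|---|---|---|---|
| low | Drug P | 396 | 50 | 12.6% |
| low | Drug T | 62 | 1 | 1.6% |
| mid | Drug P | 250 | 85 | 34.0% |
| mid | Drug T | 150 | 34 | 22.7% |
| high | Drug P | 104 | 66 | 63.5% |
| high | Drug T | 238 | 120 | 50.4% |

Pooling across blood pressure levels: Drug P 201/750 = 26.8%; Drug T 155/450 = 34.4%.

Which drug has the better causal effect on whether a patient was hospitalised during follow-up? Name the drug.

Drug P

The blood pressure-specific comparison favours Drug T throughout, but the pooled figures favour Drug P. The question is whether to condition on blood pressure.
Blood pressure is recorded after the drug and is itself shifted by it — it sits on the causal path from drug to outcome. Conditioning on a mediator would strip out part of the effect we want; the pooled comparison gives the total causal effect.
Pooled: Drug P 26.8% vs Drug T 34.4%; Drug P is lower overall.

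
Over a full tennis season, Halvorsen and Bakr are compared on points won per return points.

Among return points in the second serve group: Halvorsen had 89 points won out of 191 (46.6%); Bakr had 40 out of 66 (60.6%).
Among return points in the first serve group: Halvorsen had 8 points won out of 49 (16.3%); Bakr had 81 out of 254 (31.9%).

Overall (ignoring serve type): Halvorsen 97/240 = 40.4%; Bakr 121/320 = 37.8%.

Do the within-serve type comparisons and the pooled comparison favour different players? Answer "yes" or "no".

yes

Within each serve type level (second serve 46.6% vs 60.6%; first serve 16.3% vs 31.9%), Bakr has the higher rate every time. Pooled: 40.4% vs 37.8% — Halvorsen has the higher rate overall. The two comparisons disagree.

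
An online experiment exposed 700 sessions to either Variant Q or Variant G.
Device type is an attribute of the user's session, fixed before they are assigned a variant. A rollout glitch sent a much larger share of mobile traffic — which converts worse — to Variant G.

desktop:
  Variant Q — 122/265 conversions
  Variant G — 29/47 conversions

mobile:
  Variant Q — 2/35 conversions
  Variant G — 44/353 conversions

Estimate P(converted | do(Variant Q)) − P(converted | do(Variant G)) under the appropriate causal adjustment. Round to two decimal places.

Device type differs across variants for reasons unrelated to any effect of the variant itself, and it separately predicts the outcome — a classic confounder. We must compare within device type levels.
Adjusting over the population distribution of device type: 0.446·(0.460−0.617) + 0.554·(0.057−0.125) = -0.107.

-0.11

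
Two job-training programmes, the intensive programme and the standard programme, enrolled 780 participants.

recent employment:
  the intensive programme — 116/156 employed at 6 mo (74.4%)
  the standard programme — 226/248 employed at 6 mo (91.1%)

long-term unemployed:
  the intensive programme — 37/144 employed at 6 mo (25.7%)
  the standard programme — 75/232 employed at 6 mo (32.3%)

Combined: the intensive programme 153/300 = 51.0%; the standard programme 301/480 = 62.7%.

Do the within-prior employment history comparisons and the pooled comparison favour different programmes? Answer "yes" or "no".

no

Within each prior employment history level (recent employment 74.4% vs 91.1%; long-term unemployed 25.7% vs 32.3%), the standard programme has the higher rate every time. Pooled: 51.0% vs 62.7% — the standard programme has the higher rate overall. They agree.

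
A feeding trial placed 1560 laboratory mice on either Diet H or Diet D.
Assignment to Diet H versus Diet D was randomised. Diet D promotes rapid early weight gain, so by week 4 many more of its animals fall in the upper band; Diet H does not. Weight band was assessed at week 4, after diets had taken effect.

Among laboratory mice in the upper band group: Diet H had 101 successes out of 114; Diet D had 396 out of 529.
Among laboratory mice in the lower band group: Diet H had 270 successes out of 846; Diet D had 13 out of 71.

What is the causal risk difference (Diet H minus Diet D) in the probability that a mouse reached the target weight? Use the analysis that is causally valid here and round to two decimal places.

-0.30

Because the diet influences week-4 weight band, week-4 weight band is a post-treatment mediator, not a confounder. Stratifying on it would bias the estimate; the causal effect is the crude pooled difference.
The causal difference is the pooled difference: 0.386 − 0.682 = -0.295.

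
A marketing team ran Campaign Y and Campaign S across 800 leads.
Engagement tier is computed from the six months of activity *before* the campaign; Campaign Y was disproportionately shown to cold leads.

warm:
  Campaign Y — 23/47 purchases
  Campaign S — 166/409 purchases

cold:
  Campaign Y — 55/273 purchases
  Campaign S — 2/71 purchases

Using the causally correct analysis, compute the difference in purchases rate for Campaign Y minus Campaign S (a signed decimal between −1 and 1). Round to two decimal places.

Here engagement tier is a common cause — it drives both which campaign a case falls under and the outcome. The crude comparison mixes populations; the stratum-specific rates are the causally relevant ones.
Adjusting over the population distribution of engagement tier: 0.570·(0.489−0.406) + 0.430·(0.201−0.028) = +0.122.

+0.12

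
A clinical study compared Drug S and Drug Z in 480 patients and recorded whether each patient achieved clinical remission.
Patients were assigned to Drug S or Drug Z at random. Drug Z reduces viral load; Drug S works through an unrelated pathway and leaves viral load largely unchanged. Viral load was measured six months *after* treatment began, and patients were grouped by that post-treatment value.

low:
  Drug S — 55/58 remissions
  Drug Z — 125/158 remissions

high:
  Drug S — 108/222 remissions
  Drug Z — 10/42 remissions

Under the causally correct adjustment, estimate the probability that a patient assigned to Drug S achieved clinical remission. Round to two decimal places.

0.58

Viral load is downstream of the drug. One should not condition on a consequence of treatment, so the overall rates are the right comparison.
So P(outcome | do(Drug S)) is just the pooled rate for Drug S: 163/280 = 0.582.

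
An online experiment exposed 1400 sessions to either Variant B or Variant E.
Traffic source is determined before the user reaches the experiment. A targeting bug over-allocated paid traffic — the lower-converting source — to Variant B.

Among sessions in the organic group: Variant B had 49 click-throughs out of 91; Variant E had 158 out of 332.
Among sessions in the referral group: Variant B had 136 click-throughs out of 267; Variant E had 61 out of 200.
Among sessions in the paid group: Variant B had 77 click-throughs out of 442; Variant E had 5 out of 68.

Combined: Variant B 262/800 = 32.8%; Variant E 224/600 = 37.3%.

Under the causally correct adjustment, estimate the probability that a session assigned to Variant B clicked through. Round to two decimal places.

0.40

Variant B is higher inside every traffic source stratum but Variant E is higher in aggregate. Whether to stratify depends on how traffic source relates to the variant.
Traffic source satisfies the back-door criterion: it is not a descendant of the variant, and it blocks the spurious path from variant to outcome. Adjusting for it (i.e., using the within-traffic source rates) gives the causal effect.
Standardising Variant B to the population traffic source mix: 0.302·49/91 + 0.334·136/267 + 0.364·77/442 = 0.396.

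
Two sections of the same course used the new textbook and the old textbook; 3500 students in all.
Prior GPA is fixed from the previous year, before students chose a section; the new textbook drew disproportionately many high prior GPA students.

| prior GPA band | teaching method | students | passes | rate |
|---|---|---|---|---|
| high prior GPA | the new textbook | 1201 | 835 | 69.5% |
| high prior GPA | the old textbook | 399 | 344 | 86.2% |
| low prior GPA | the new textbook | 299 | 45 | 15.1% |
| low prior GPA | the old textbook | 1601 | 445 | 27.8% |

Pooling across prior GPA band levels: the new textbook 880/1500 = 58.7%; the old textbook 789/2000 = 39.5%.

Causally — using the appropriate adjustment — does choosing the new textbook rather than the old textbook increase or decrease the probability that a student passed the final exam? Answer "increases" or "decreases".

decreases

Since prior GPA band is a pre-existing factor (not a product of the teaching method) and it affects the outcome on its own, it is a confounder. The stratified rates, not the pooled rate, identify the causal effect.
Within each level — high prior GPA: 69.5% vs 86.2%; low prior GPA: 15.1% vs 27.8% — the old textbook is higher every time.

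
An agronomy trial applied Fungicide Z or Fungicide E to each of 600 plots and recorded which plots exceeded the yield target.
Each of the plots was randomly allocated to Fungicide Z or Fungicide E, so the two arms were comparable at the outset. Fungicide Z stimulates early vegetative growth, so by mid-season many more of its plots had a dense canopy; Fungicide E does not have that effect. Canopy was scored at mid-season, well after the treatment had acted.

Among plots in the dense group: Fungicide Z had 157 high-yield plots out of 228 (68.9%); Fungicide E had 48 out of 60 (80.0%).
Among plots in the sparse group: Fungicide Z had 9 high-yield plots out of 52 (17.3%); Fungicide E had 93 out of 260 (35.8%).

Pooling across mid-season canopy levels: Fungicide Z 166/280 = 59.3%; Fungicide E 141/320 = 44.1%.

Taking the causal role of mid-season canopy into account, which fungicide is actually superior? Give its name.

Stratifying would compare fungicides among plots the fungicides themselves sorted into mid-season canopy groups — a form of selection on an intermediate. The unconditioned pooled rates give the total causal effect.
Pooled: Fungicide Z 59.3% vs Fungicide E 44.1%; Fungicide Z is higher overall.

Fungicide Z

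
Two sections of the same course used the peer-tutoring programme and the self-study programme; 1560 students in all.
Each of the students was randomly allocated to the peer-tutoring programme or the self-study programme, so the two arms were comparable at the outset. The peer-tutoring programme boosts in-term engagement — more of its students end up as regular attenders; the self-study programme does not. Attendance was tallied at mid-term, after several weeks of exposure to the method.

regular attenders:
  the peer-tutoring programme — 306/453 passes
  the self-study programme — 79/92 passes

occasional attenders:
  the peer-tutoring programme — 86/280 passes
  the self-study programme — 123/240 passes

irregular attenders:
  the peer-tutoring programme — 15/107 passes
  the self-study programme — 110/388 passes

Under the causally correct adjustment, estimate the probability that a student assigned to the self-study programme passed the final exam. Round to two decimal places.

The stratified and pooled comparisons disagree (the self-study programme wins within each mid-term attendance; the peer-tutoring programme wins overall), so the answer turns on the causal role of mid-term attendance.
Mid-term attendance is downstream of the teaching method. One should not condition on a consequence of treatment, so the overall rates are the right comparison.
So P(outcome | do(the self-study programme)) is just the pooled rate for the self-study programme: 312/720 = 0.433.

0.43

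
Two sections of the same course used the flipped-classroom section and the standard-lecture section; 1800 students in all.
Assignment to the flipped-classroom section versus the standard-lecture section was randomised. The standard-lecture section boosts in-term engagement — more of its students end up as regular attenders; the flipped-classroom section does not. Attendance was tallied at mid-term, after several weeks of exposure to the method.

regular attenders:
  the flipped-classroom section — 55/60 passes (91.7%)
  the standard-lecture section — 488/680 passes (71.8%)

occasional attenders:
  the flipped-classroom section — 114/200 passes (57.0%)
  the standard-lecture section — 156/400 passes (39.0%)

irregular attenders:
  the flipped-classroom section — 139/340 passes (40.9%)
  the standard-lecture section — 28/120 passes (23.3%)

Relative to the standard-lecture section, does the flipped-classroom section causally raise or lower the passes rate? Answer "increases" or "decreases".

the flipped-classroom section is higher inside every mid-term attendance stratum but the standard-lecture section is higher in aggregate. Whether to stratify depends on how mid-term attendance relates to the teaching method.
Mid-term attendance here is a post-treatment variable shaped by the teaching method; conditioning on it would introduce bias rather than remove it. The overall comparison is the causal one.
Pooled: the flipped-classroom section 51.3% vs the standard-lecture section 56.0%; the standard-lecture section is higher overall.

decreases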